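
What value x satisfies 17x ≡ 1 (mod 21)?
5

gcd(17, 21) = 1, so the inverse exists.
Extended Euclidean algorithm on (21, 17):
21 = 1 × 17 + 4  ⟹  4 = (1)·21 + (-1)·17
17 = 4 × 4 + 1  ⟹  1 = (-4)·21 + (5)·17
So (5)·17 ≡ 1 (mod 21), i.e. 17^(-1) ≡ 5 (mod 21).
Check: 17 × 5 = 85 ≡ 1 (mod 21)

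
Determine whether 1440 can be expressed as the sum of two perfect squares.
12² + 36² (a=12, b=36)

Factorization: 1440 = 2^5 × 3^2 × 5
By Fermat: n is sum of two squares iff every prime p ≡ 3 (mod 4) appears to even power.
All primes ≡ 3 (mod 4) appear to even power.
Search a = 0, 1, 2, … for 1440 - a² a perfect square: first hit at a = 12: 1440 - 144 = 1296 = 36².
1440 = 12² + 36² = 144 + 1296 ✓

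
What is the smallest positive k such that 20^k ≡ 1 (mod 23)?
22

23 is prime, so ord(20) divides φ(23) = 22.
Divisors of 22: 1, 2, 11, 22.
Repeated squaring: 20^1 ≡ 20, 20^2 ≡ 9, 20^4 ≡ 12, 20^8 ≡ 6, 20^16 ≡ 13 (mod 23).
Test 20^d mod 23 for each divisor d in increasing order:
20^1 ≡ 20
20^2 ≡ 9
20^11 = 20^8·20^2·20^1 ≡ 22
20^22 = 20^16·20^4·20^2 ≡ 1  ← first divisor giving 1
The order is 22.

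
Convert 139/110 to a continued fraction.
[1; 3, 1, 3, 1, 5]

Euclidean algorithm steps:
139 = 1 × 110 + 29
110 = 3 × 29 + 23
29 = 1 × 23 + 6
23 = 3 × 6 + 5
6 = 1 × 5 + 1
5 = 5 × 1 + 0
Continued fraction: [1; 3, 1, 3, 1, 5]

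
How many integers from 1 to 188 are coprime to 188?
92

188 = 2^2 × 47
φ(n) = n × ∏(1 - 1/p) for each prime p dividing n
φ(188) = 188 × (1 - 1/2) × (1 - 1/47) = 92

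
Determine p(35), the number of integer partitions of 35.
14883

p(n) counts ways to write n as a sum of positive integers (order ignored).
Euler's pentagonal recurrence: p(k) = p(k-1) + p(k-2) - p(k-5) - p(k-7) + p(k-12) + p(k-15) - ... (offsets j(3j∓1)/2, signs ++--, p(0)=1, p(<0)=0).
DP table for k = 0..34: p(0)=1, p(1)=1, p(2)=2, p(3)=3, p(4)=5, p(5)=7, p(6)=11, p(7)=15, p(8)=22, p(9)=30, p(10)=42, p(11)=56, p(12)=77, p(13)=101, p(14)=135, p(15)=176, p(16)=231, p(17)=297, p(18)=385, p(19)=490, p(20)=627, p(21)=792, p(22)=1002, p(23)=1255, p(24)=1575, p(25)=1958, p(26)=2436, p(27)=3010, p(28)=3718, p(29)=4565, p(30)=5604, p(31)=6842, p(32)=8349, p(33)=10143, p(34)=12310.
Final step: p(35) = p(34) + p(33) - p(30) - p(28) + p(23) + p(20) - p(13) - p(9) + p(0)
= 12310 + 10143 - 5604 - 3718 + 1255 + 627 - 101 - 30 + 1
= 14883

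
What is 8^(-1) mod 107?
67

gcd(8, 107) = 1, so the inverse exists.
Extended Euclidean algorithm on (107, 8):
107 = 13 × 8 + 3  ⟹  3 = (1)·107 + (-13)·8
8 = 2 × 3 + 2  ⟹  2 = (-2)·107 + (27)·8
3 = 1 × 2 + 1  ⟹  1 = (3)·107 + (-40)·8
So (-40)·8 ≡ 1 (mod 107), i.e. 8^(-1) ≡ -40 ≡ 67 (mod 107).
Check: 8 × 67 = 536 ≡ 1 (mod 107)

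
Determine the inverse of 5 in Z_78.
47

gcd(5, 78) = 1, so the inverse exists.
Extended Euclidean algorithm on (78, 5):
78 = 15 × 5 + 3  ⟹  3 = (1)·78 + (-15)·5
5 = 1 × 3 + 2  ⟹  2 = (-1)·78 + (16)·5
3 = 1 × 2 + 1  ⟹  1 = (2)·78 + (-31)·5
So (-31)·5 ≡ 1 (mod 78), i.e. 5^(-1) ≡ -31 ≡ 47 (mod 78).
Check: 5 × 47 = 235 ≡ 1 (mod 78)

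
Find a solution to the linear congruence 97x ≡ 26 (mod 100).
x ≡ 58 (mod 100)

gcd(97, 100) = 1, which divides 26, so solutions exist.
Find 97^(-1) mod 100 by the extended Euclidean algorithm:
100 = 1 × 97 + 3  ⟹  3 = (1)·100 + (-1)·97
97 = 32 × 3 + 1  ⟹  1 = (-32)·100 + (33)·97
So (33)·97 ≡ 1 (mod 100), i.e. 97^(-1) ≡ 33 (mod 100).
x ≡ 33 × 26 = 858 ≡ 58 (mod 100).
Check: 97 × 58 = 5626 ≡ 26 (mod 100).
Unique solution: x ≡ 58 (mod 100)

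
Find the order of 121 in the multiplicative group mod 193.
32

193 is prime, so ord(121) divides φ(193) = 192.
Divisors of 192: 1, 2, 3, 4, 6, 8, 12, 16, 24, 32, 48, 64, 96, 192.
Repeated squaring: 121^1 ≡ 121, 121^2 ≡ 166, 121^4 ≡ 150, 121^8 ≡ 112, 121^16 ≡ 192, 121^32 ≡ 1, 121^64 ≡ 1, 121^128 ≡ 1 (mod 193).
Test 121^d mod 193 for each divisor d in increasing order:
121^1 ≡ 121
121^2 ≡ 166
121^3 = 121^2·121^1 ≡ 14
121^4 ≡ 150
121^6 = 121^4·121^2 ≡ 3
121^8 ≡ 112
121^12 = 121^8·121^4 ≡ 9
121^16 ≡ 192
121^24 = 121^16·121^8 ≡ 81
121^32 ≡ 1  ← first divisor giving 1
The order is 32.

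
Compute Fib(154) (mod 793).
546

Matrix identity: Q^n = [[F_(n+1), F_n], [F_n, F_(n-1)]] with Q = [[1,1],[1,0]].
n = 154 = 10011010₂. Square-and-multiply, entries mod 793:
Q^1 = [[1,1],[1,0]]
Q^2 = (Q^1)² = [[2,1],[1,1]]
Q^4 = (Q^2)² = [[5,3],[3,2]]
Q^9 = (Q^4)²·Q = [[55,34],[34,21]]
Q^19 = (Q^9)²·Q = [[421,216],[216,205]]
Q^38 = (Q^19)² = [[271,406],[406,658]]
Q^77 = (Q^38)²·Q = [[83,377],[377,499]]
Q^154 = (Q^77)² = [[727,546],[546,181]]
F_154 mod 793 = Q^154[0][1] = 546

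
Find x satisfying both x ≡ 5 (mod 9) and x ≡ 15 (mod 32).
239

Using Chinese Remainder Theorem:
M = 9 × 32 = 288
M1 = 32, M2 = 9
y1 = 32^(-1) mod 9 = 2
y2 = 9^(-1) mod 32 = 25
x = (5×32×2 + 15×9×25) mod 288 = 239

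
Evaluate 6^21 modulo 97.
75

Repeated squaring. Binary of 21 = 10101.
6^1 ≡ 6 (mod 97); 6^2 ≡ 36 (mod 97); 6^4 ≡ 35 (mod 97); 6^8 ≡ 61 (mod 97); 6^16 ≡ 35 (mod 97)
6^21 = 6^1 × 6^4 × 6^16 ≡ 75 (mod 97)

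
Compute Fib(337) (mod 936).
1

Matrix identity: Q^n = [[F_(n+1), F_n], [F_n, F_(n-1)]] with Q = [[1,1],[1,0]].
n = 337 = 101010001₂. Square-and-multiply, entries mod 936:
Q^1 = [[1,1],[1,0]]
Q^2 = (Q^1)² = [[2,1],[1,1]]
Q^5 = (Q^2)²·Q = [[8,5],[5,3]]
Q^10 = (Q^5)² = [[89,55],[55,34]]
Q^21 = (Q^10)²·Q = [[863,650],[650,213]]
Q^42 = (Q^21)² = [[77,208],[208,805]]
Q^84 = (Q^42)² = [[521,0],[0,521]]
Q^168 = (Q^84)² = [[1,0],[0,1]]
Q^337 = (Q^168)²·Q = [[1,1],[1,0]]
F_337 mod 936 = Q^337[0][1] = 1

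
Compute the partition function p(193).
2168627105469

p(n) counts ways to write n as a sum of positive integers (order ignored).
Euler's pentagonal recurrence: p(k) = p(k-1) + p(k-2) - p(k-5) - p(k-7) + p(k-12) + p(k-15) - ... (offsets j(3j∓1)/2, signs ++--, p(0)=1, p(<0)=0).
DP table for k = 0..192: p(0)=1, p(1)=1, p(2)=2, p(3)=3, p(4)=5, p(5)=7, p(6)=11, p(7)=15, p(8)=22, p(9)=30, p(10)=42, p(11)=56, p(12)=77, p(13)=101, p(14)=135, p(15)=176, p(16)=231, p(17)=297, p(18)=385, p(19)=490, p(20)=627, p(21)=792, p(22)=1002, p(23)=1255, p(24)=1575, p(25)=1958, p(26)=2436, p(27)=3010, p(28)=3718, p(29)=4565, p(30)=5604, p(31)=6842, p(32)=8349, p(33)=10143, p(34)=12310, p(35)=14883, p(36)=17977, p(37)=21637, p(38)=26015, p(39)=31185, p(40)=37338, p(41)=44583, p(42)=53174, p(43)=63261, p(44)=75175, p(45)=89134, p(46)=105558, p(47)=124754, p(48)=147273, p(49)=173525, p(50)=204226, p(51)=239943, p(52)=281589, p(53)=329931, p(54)=386155, p(55)=451276, p(56)=526823, p(57)=614154, p(58)=715220, p(59)=831820, p(60)=966467, p(61)=1121505, p(62)=1300156, p(63)=1505499, p(64)=1741630, p(65)=2012558, p(66)=2323520, p(67)=2679689, p(68)=3087735, p(69)=3554345, p(70)=4087968, p(71)=4697205, p(72)=5392783, p(73)=6185689, p(74)=7089500, p(75)=8118264, p(76)=9289091, p(77)=10619863, p(78)=12132164, p(79)=13848650, p(80)=15796476, p(81)=18004327, p(82)=20506255, p(83)=23338469, p(84)=26543660, p(85)=30167357, p(86)=34262962, p(87)=38887673, p(88)=44108109, p(89)=49995925, p(90)=56634173, p(91)=64112359, p(92)=72533807, p(93)=82010177, p(94)=92669720, p(95)=104651419, p(96)=118114304, p(97)=133230930, p(98)=150198136, p(99)=169229875, p(100)=190569292, p(101)=214481126, p(102)=241265379, p(103)=271248950, p(104)=304801365, p(105)=342325709, p(106)=384276336, p(107)=431149389, p(108)=483502844, p(109)=541946240, p(110)=607163746, p(111)=679903203, p(112)=761002156, p(113)=851376628, p(114)=952050665, p(115)=1064144451, p(116)=1188908248, p(117)=1327710076, p(118)=1482074143, p(119)=1653668665, p(120)=1844349560, p(121)=2056148051, p(122)=2291320912, p(123)=2552338241, p(124)=2841940500, p(125)=3163127352, p(126)=3519222692, p(127)=3913864295, p(128)=4351078600, p(129)=4835271870, p(130)=5371315400, p(131)=5964539504, p(132)=6620830889, p(133)=7346629512, p(134)=8149040695, p(135)=9035836076, p(136)=10015581680, p(137)=11097645016, p(138)=12292341831, p(139)=13610949895, p(140)=15065878135, p(141)=16670689208, p(142)=18440293320, p(143)=20390982757, p(144)=22540654445, p(145)=24908858009, p(146)=27517052599, p(147)=30388671978, p(148)=33549419497, p(149)=37027355200, p(150)=40853235313, p(151)=45060624582, p(152)=49686288421, p(153)=54770336324, p(154)=60356673280, p(155)=66493182097, p(156)=73232243759, p(157)=80630964769, p(158)=88751778802, p(159)=97662728555, p(160)=107438159466, p(161)=118159068427, p(162)=129913904637, p(163)=142798995930, p(164)=156919475295, p(165)=172389800255, p(166)=189334822579, p(167)=207890420102, p(168)=228204732751, p(169)=250438925115, p(170)=274768617130, p(171)=301384802048, p(172)=330495499613, p(173)=362326859895, p(174)=397125074750, p(175)=435157697830, p(176)=476715857290, p(177)=522115831195, p(178)=571701605655, p(179)=625846753120, p(180)=684957390936, p(181)=749474411781, p(182)=819876908323, p(183)=896684817527, p(184)=980462880430, p(185)=1071823774337, p(186)=1171432692373, p(187)=1280011042268, p(188)=1398341745571, p(189)=1527273599625, p(190)=1667727404093, p(191)=1820701100652, p(192)=1987276856363.
Final step: p(193) = p(192) + p(191) - p(188) - p(186) + p(181) + p(178) - p(171) - p(167) + p(158) + p(153) - p(142) - p(136) + p(123) + p(116) - p(101) - p(93) + p(76) + p(67) - p(48) - p(38) + p(17) + p(6)
= 1987276856363 + 1820701100652 - 1398341745571 - 1171432692373 + 749474411781 + 571701605655 - 301384802048 - 207890420102 + 88751778802 + 54770336324 - 18440293320 - 10015581680 + 2552338241 + 1188908248 - 214481126 - 82010177 + 9289091 + 2679689 - 147273 - 26015 + 297 + 11
= 2168627105469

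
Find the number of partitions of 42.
53174

p(n) counts ways to write n as a sum of positive integers (order ignored).
Euler's pentagonal recurrence: p(k) = p(k-1) + p(k-2) - p(k-5) - p(k-7) + p(k-12) + p(k-15) - ... (offsets j(3j∓1)/2, signs ++--, p(0)=1, p(<0)=0).
DP table for k = 0..41: p(0)=1, p(1)=1, p(2)=2, p(3)=3, p(4)=5, p(5)=7, p(6)=11, p(7)=15, p(8)=22, p(9)=30, p(10)=42, p(11)=56, p(12)=77, p(13)=101, p(14)=135, p(15)=176, p(16)=231, p(17)=297, p(18)=385, p(19)=490, p(20)=627, p(21)=792, p(22)=1002, p(23)=1255, p(24)=1575, p(25)=1958, p(26)=2436, p(27)=3010, p(28)=3718, p(29)=4565, p(30)=5604, p(31)=6842, p(32)=8349, p(33)=10143, p(34)=12310, p(35)=14883, p(36)=17977, p(37)=21637, p(38)=26015, p(39)=31185, p(40)=37338, p(41)=44583.
Final step: p(42) = p(41) + p(40) - p(37) - p(35) + p(30) + p(27) - p(20) - p(16) + p(7) + p(2)
= 44583 + 37338 - 21637 - 14883 + 5604 + 3010 - 627 - 231 + 15 + 2
= 53174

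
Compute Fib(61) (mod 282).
143

Matrix identity: Q^n = [[F_(n+1), F_n], [F_n, F_(n-1)]] with Q = [[1,1],[1,0]].
n = 61 = 111101₂. Square-and-multiply, entries mod 282:
Q^1 = [[1,1],[1,0]]
Q^3 = (Q^1)²·Q = [[3,2],[2,1]]
Q^7 = (Q^3)²·Q = [[21,13],[13,8]]
Q^15 = (Q^7)²·Q = [[141,46],[46,95]]
Q^30 = (Q^15)² = [[1,140],[140,143]]
Q^61 = (Q^30)²·Q = [[281,143],[143,138]]
F_61 mod 282 = Q^61[0][1] = 143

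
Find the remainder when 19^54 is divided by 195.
181

Repeated squaring. Binary of 54 = 110110.
19^1 ≡ 19 (mod 195); 19^2 ≡ 166 (mod 195); 19^4 ≡ 61 (mod 195); 19^8 ≡ 16 (mod 195); 19^16 ≡ 61 (mod 195); 19^32 ≡ 16 (mod 195)
19^54 = 19^2 × 19^4 × 19^16 × 19^32 ≡ 181 (mod 195)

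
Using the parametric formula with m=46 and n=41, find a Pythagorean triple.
(435, 3772, 3797)

Euclid's formula: a = m² - n², b = 2mn, c = m² + n²
m = 46, n = 41
a = 46² - 41² = 2116 - 1681 = 435
b = 2 × 46 × 41 = 3772
c = 46² + 41² = 2116 + 1681 = 3797
Verification: 435² + 3772² = 189225 + 14227984 = 14417209 = 3797² ✓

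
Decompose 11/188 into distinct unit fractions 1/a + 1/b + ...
1/18 + 1/339 + 1/191196

Greedy algorithm:
11/188: ceiling(188/11) = 18, use 1/18
5/1692: ceiling(1692/5) = 339, use 1/339
1/191196: ceiling(191196/1) = 191196, use 1/191196
Result: 11/188 = 1/18 + 1/339 + 1/191196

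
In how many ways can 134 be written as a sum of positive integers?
8149040695

p(n) counts ways to write n as a sum of positive integers (order ignored).
Euler's pentagonal recurrence: p(k) = p(k-1) + p(k-2) - p(k-5) - p(k-7) + p(k-12) + p(k-15) - ... (offsets j(3j∓1)/2, signs ++--, p(0)=1, p(<0)=0).
DP table for k = 0..133: p(0)=1, p(1)=1, p(2)=2, p(3)=3, p(4)=5, p(5)=7, p(6)=11, p(7)=15, p(8)=22, p(9)=30, p(10)=42, p(11)=56, p(12)=77, p(13)=101, p(14)=135, p(15)=176, p(16)=231, p(17)=297, p(18)=385, p(19)=490, p(20)=627, p(21)=792, p(22)=1002, p(23)=1255, p(24)=1575, p(25)=1958, p(26)=2436, p(27)=3010, p(28)=3718, p(29)=4565, p(30)=5604, p(31)=6842, p(32)=8349, p(33)=10143, p(34)=12310, p(35)=14883, p(36)=17977, p(37)=21637, p(38)=26015, p(39)=31185, p(40)=37338, p(41)=44583, p(42)=53174, p(43)=63261, p(44)=75175, p(45)=89134, p(46)=105558, p(47)=124754, p(48)=147273, p(49)=173525, p(50)=204226, p(51)=239943, p(52)=281589, p(53)=329931, p(54)=386155, p(55)=451276, p(56)=526823, p(57)=614154, p(58)=715220, p(59)=831820, p(60)=966467, p(61)=1121505, p(62)=1300156, p(63)=1505499, p(64)=1741630, p(65)=2012558, p(66)=2323520, p(67)=2679689, p(68)=3087735, p(69)=3554345, p(70)=4087968, p(71)=4697205, p(72)=5392783, p(73)=6185689, p(74)=7089500, p(75)=8118264, p(76)=9289091, p(77)=10619863, p(78)=12132164, p(79)=13848650, p(80)=15796476, p(81)=18004327, p(82)=20506255, p(83)=23338469, p(84)=26543660, p(85)=30167357, p(86)=34262962, p(87)=38887673, p(88)=44108109, p(89)=49995925, p(90)=56634173, p(91)=64112359, p(92)=72533807, p(93)=82010177, p(94)=92669720, p(95)=104651419, p(96)=118114304, p(97)=133230930, p(98)=150198136, p(99)=169229875, p(100)=190569292, p(101)=214481126, p(102)=241265379, p(103)=271248950, p(104)=304801365, p(105)=342325709, p(106)=384276336, p(107)=431149389, p(108)=483502844, p(109)=541946240, p(110)=607163746, p(111)=679903203, p(112)=761002156, p(113)=851376628, p(114)=952050665, p(115)=1064144451, p(116)=1188908248, p(117)=1327710076, p(118)=1482074143, p(119)=1653668665, p(120)=1844349560, p(121)=2056148051, p(122)=2291320912, p(123)=2552338241, p(124)=2841940500, p(125)=3163127352, p(126)=3519222692, p(127)=3913864295, p(128)=4351078600, p(129)=4835271870, p(130)=5371315400, p(131)=5964539504, p(132)=6620830889, p(133)=7346629512.
Final step: p(134) = p(133) + p(132) - p(129) - p(127) + p(122) + p(119) - p(112) - p(108) + p(99) + p(94) - p(83) - p(77) + p(64) + p(57) - p(42) - p(34) + p(17) + p(8)
= 7346629512 + 6620830889 - 4835271870 - 3913864295 + 2291320912 + 1653668665 - 761002156 - 483502844 + 169229875 + 92669720 - 23338469 - 10619863 + 1741630 + 614154 - 53174 - 12310 + 297 + 22
= 8149040695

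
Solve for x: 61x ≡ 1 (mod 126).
31

gcd(61, 126) = 1, so the inverse exists.
Extended Euclidean algorithm on (126, 61):
126 = 2 × 61 + 4  ⟹  4 = (1)·126 + (-2)·61
61 = 15 × 4 + 1  ⟹  1 = (-15)·126 + (31)·61
So (31)·61 ≡ 1 (mod 126), i.e. 61^(-1) ≡ 31 (mod 126).
Check: 61 × 31 = 1891 ≡ 1 (mod 126)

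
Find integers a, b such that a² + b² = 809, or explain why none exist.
5² + 28² (a=5, b=28)

Factorization: 809 = 809
By Fermat: n is sum of two squares iff every prime p ≡ 3 (mod 4) appears to even power.
All primes ≡ 3 (mod 4) appear to even power.
Search a = 0, 1, 2, … for 809 - a² a perfect square: first hit at a = 5: 809 - 25 = 784 = 28².
809 = 5² + 28² = 25 + 784 ✓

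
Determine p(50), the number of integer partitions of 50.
204226

p(n) counts ways to write n as a sum of positive integers (order ignored).
Euler's pentagonal recurrence: p(k) = p(k-1) + p(k-2) - p(k-5) - p(k-7) + p(k-12) + p(k-15) - ... (offsets j(3j∓1)/2, signs ++--, p(0)=1, p(<0)=0).
DP table for k = 0..49: p(0)=1, p(1)=1, p(2)=2, p(3)=3, p(4)=5, p(5)=7, p(6)=11, p(7)=15, p(8)=22, p(9)=30, p(10)=42, p(11)=56, p(12)=77, p(13)=101, p(14)=135, p(15)=176, p(16)=231, p(17)=297, p(18)=385, p(19)=490, p(20)=627, p(21)=792, p(22)=1002, p(23)=1255, p(24)=1575, p(25)=1958, p(26)=2436, p(27)=3010, p(28)=3718, p(29)=4565, p(30)=5604, p(31)=6842, p(32)=8349, p(33)=10143, p(34)=12310, p(35)=14883, p(36)=17977, p(37)=21637, p(38)=26015, p(39)=31185, p(40)=37338, p(41)=44583, p(42)=53174, p(43)=63261, p(44)=75175, p(45)=89134, p(46)=105558, p(47)=124754, p(48)=147273, p(49)=173525.
Final step: p(50) = p(49) + p(48) - p(45) - p(43) + p(38) + p(35) - p(28) - p(24) + p(15) + p(10)
= 173525 + 147273 - 89134 - 63261 + 26015 + 14883 - 3718 - 1575 + 176 + 42
= 204226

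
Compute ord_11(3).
5

11 is prime, so ord(3) divides φ(11) = 10.
Divisors of 10: 1, 2, 5, 10.
Repeated squaring: 3^1 ≡ 3, 3^2 ≡ 9, 3^4 ≡ 4, 3^8 ≡ 5 (mod 11).
Test 3^d mod 11 for each divisor d in increasing order:
3^1 ≡ 3
3^2 ≡ 9
3^5 = 3^4·3^1 ≡ 1  ← first divisor giving 1
The order is 5.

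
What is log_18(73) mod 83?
5

Baby-step giant-step with step n = ⌈√83⌉ = 10.
Baby steps 18^j mod 83 (j:value) for j=0..9: 0:1, 1:18, 2:75, 3:22, 4:64, 5:73, 6:69, 7:80, 8:29, 9:24.
h = 73 is already in the table at j=5, so x = 5.
Check: 18^5 ≡ 73 (mod 83).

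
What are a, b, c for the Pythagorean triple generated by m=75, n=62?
(1781, 9300, 9469)

Euclid's formula: a = m² - n², b = 2mn, c = m² + n²
m = 75, n = 62
a = 75² - 62² = 5625 - 3844 = 1781
b = 2 × 75 × 62 = 9300
c = 75² + 62² = 5625 + 3844 = 9469
Verification: 1781² + 9300² = 3171961 + 86490000 = 89661961 = 9469² ✓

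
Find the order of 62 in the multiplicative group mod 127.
63

127 is prime, so ord(62) divides φ(127) = 126.
Divisors of 126: 1, 2, 3, 6, 7, 9, 14, 18, 21, 42, 63, 126.
Repeated squaring: 62^1 ≡ 62, 62^2 ≡ 34, 62^4 ≡ 13, 62^8 ≡ 42, 62^16 ≡ 113, 62^32 ≡ 69, 62^64 ≡ 62 (mod 127).
Test 62^d mod 127 for each divisor d in increasing order:
62^1 ≡ 62
62^2 ≡ 34
62^3 = 62^2·62^1 ≡ 76
62^6 = 62^4·62^2 ≡ 61
62^7 = 62^4·62^2·62^1 ≡ 99
62^9 = 62^8·62^1 ≡ 64
62^14 = 62^8·62^4·62^2 ≡ 22
62^18 = 62^16·62^2 ≡ 32
62^21 = 62^16·62^4·62^1 ≡ 19
62^42 = 62^32·62^8·62^2 ≡ 107
62^63 = 62^32·62^16·62^8·62^4·62^2·62^1 ≡ 1  ← first divisor giving 1
The order is 63.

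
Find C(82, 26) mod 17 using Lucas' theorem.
1

Using Lucas' theorem:
Write n=82 and k=26 in base 17:
n in base 17: [4, 14]
k in base 17: [1, 9]
C(82,26) mod 17 = ∏ C(n_i, k_i) mod 17
Digit binomials (mod 17): C(4,1) = 4; C(14,9) = 2002 ≡ 13
Product: 4 × 13 = 52 ≡ 1 (mod 17)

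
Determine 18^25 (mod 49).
18

Repeated squaring. Binary of 25 = 11001.
18^1 ≡ 18 (mod 49); 18^2 ≡ 30 (mod 49); 18^4 ≡ 18 (mod 49); 18^8 ≡ 30 (mod 49); 18^16 ≡ 18 (mod 49)
18^25 = 18^1 × 18^8 × 18^16 ≡ 18 (mod 49)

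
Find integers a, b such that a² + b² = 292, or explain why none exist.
6² + 16² (a=6, b=16)

Factorization: 292 = 2^2 × 73
By Fermat: n is sum of two squares iff every prime p ≡ 3 (mod 4) appears to even power.
All primes ≡ 3 (mod 4) appear to even power.
Search a = 0, 1, 2, … for 292 - a² a perfect square: first hit at a = 6: 292 - 36 = 256 = 16².
292 = 6² + 16² = 36 + 256 ✓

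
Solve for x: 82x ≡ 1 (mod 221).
62

gcd(82, 221) = 1, so the inverse exists.
Extended Euclidean algorithm on (221, 82):
221 = 2 × 82 + 57  ⟹  57 = (1)·221 + (-2)·82
82 = 1 × 57 + 25  ⟹  25 = (-1)·221 + (3)·82
57 = 2 × 25 + 7  ⟹  7 = (3)·221 + (-8)·82
25 = 3 × 7 + 4  ⟹  4 = (-10)·221 + (27)·82
7 = 1 × 4 + 3  ⟹  3 = (13)·221 + (-35)·82
4 = 1 × 3 + 1  ⟹  1 = (-23)·221 + (62)·82
So (62)·82 ≡ 1 (mod 221), i.e. 82^(-1) ≡ 62 (mod 221).
Check: 82 × 62 = 5084 ≡ 1 (mod 221)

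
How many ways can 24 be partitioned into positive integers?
1575

p(n) counts ways to write n as a sum of positive integers (order ignored).
Euler's pentagonal recurrence: p(k) = p(k-1) + p(k-2) - p(k-5) - p(k-7) + p(k-12) + p(k-15) - ... (offsets j(3j∓1)/2, signs ++--, p(0)=1, p(<0)=0).
DP table for k = 0..23: p(0)=1, p(1)=1, p(2)=2, p(3)=3, p(4)=5, p(5)=7, p(6)=11, p(7)=15, p(8)=22, p(9)=30, p(10)=42, p(11)=56, p(12)=77, p(13)=101, p(14)=135, p(15)=176, p(16)=231, p(17)=297, p(18)=385, p(19)=490, p(20)=627, p(21)=792, p(22)=1002, p(23)=1255.
Final step: p(24) = p(23) + p(22) - p(19) - p(17) + p(12) + p(9) - p(2)
= 1255 + 1002 - 490 - 297 + 77 + 30 - 2
= 1575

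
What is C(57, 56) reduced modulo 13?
5

Using Lucas' theorem:
Write n=57 and k=56 in base 13:
n in base 13: [4, 5]
k in base 13: [4, 4]
C(57,56) mod 13 = ∏ C(n_i, k_i) mod 13
Digit binomials (mod 13): C(4,4) = 1; C(5,4) = 5
Product: 1 × 5 = 5 ≡ 5 (mod 13)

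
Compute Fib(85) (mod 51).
29

Matrix identity: Q^n = [[F_(n+1), F_n], [F_n, F_(n-1)]] with Q = [[1,1],[1,0]].
n = 85 = 1010101₂. Square-and-multiply, entries mod 51:
Q^1 = [[1,1],[1,0]]
Q^2 = (Q^1)² = [[2,1],[1,1]]
Q^5 = (Q^2)²·Q = [[8,5],[5,3]]
Q^10 = (Q^5)² = [[38,4],[4,34]]
Q^21 = (Q^10)²·Q = [[14,32],[32,33]]
Q^42 = (Q^21)² = [[47,25],[25,22]]
Q^85 = (Q^42)²·Q = [[20,29],[29,42]]
F_85 mod 51 = Q^85[0][1] = 29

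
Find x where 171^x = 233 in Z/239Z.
231

Baby-step giant-step with step n = ⌈√239⌉ = 16.
Baby steps 171^j mod 239 (j:value) for j=0..15: 0:1, 1:171, 2:83, 3:92, 4:197, 5:227, 6:99, 7:199, 8:91, 9:26, 10:144, 11:7, 12:2, 13:103, 14:166, 15:184.
Giant-step multiplier: 171^(-16) ≡ 171^(238-16) = 171^222 ≡ 202 (mod 239).
Giant steps γ_i = 233·202^i mod 239: γ_0=233, γ_1=222, γ_2=151, γ_3=149, γ_4=223, γ_5=114, γ_6=84, γ_7=238, γ_8=37, γ_9=65, γ_10=224, γ_11=77, γ_12=19, γ_13=14, γ_14=199 (in table at j=7).
x = i·n + j = 14·16 + 7 = 231.
Check: 171^231 ≡ 233 (mod 239).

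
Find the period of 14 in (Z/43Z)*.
21

43 is prime, so ord(14) divides φ(43) = 42.
Divisors of 42: 1, 2, 3, 6, 7, 14, 21, 42.
Repeated squaring: 14^1 ≡ 14, 14^2 ≡ 24, 14^4 ≡ 17, 14^8 ≡ 31, 14^16 ≡ 15, 14^32 ≡ 10 (mod 43).
Test 14^d mod 43 for each divisor d in increasing order:
14^1 ≡ 14
14^2 ≡ 24
14^3 = 14^2·14^1 ≡ 35
14^6 = 14^4·14^2 ≡ 21
14^7 = 14^4·14^2·14^1 ≡ 36
14^14 = 14^8·14^4·14^2 ≡ 6
14^21 = 14^16·14^4·14^1 ≡ 1  ← first divisor giving 1
The order is 21.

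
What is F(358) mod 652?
251

Matrix identity: Q^n = [[F_(n+1), F_n], [F_n, F_(n-1)]] with Q = [[1,1],[1,0]].
n = 358 = 101100110₂. Square-and-multiply, entries mod 652:
Q^1 = [[1,1],[1,0]]
Q^2 = (Q^1)² = [[2,1],[1,1]]
Q^5 = (Q^2)²·Q = [[8,5],[5,3]]
Q^11 = (Q^5)²·Q = [[144,89],[89,55]]
Q^22 = (Q^11)² = [[621,107],[107,514]]
Q^44 = (Q^22)² = [[22,173],[173,501]]
Q^89 = (Q^44)²·Q = [[272,421],[421,503]]
Q^179 = (Q^89)²·Q = [[480,205],[205,275]]
Q^358 = (Q^179)² = [[541,251],[251,290]]
F_358 mod 652 = Q^358[0][1] = 251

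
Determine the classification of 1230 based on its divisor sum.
abundant

Proper divisors of 1230: sum = 1 + 2 + 3 + 5 + 6 + 10 + 15 + 30 + 41 + 82 + 123 + 205 + 246 + 410 + 615 = 1794
Since 1794 > 1230, 1230 is abundant.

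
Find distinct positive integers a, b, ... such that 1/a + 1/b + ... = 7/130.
1/19 + 1/824 + 1/1017640

Greedy algorithm:
7/130: ceiling(130/7) = 19, use 1/19
3/2470: ceiling(2470/3) = 824, use 1/824
1/1017640: ceiling(1017640/1) = 1017640, use 1/1017640
Result: 7/130 = 1/19 + 1/824 + 1/1017640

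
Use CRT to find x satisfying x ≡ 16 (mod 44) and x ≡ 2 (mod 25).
852

Using Chinese Remainder Theorem:
M = 44 × 25 = 1100
M1 = 25, M2 = 44
y1 = 25^(-1) mod 44 = 37
y2 = 44^(-1) mod 25 = 4
x = (16×25×37 + 2×44×4) mod 1100 = 852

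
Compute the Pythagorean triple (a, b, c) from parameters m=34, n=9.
(1075, 612, 1237)

Euclid's formula: a = m² - n², b = 2mn, c = m² + n²
m = 34, n = 9
a = 34² - 9² = 1156 - 81 = 1075
b = 2 × 34 × 9 = 612
c = 34² + 9² = 1156 + 81 = 1237
Verification: 1075² + 612² = 1155625 + 374544 = 1530169 = 1237² ✓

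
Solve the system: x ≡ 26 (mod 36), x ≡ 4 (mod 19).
422

Using Chinese Remainder Theorem:
M = 36 × 19 = 684
M1 = 19, M2 = 36
y1 = 19^(-1) mod 36 = 19
y2 = 36^(-1) mod 19 = 9
x = (26×19×19 + 4×36×9) mod 684 = 422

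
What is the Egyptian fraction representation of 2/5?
1/3 + 1/15

Greedy algorithm:
2/5: ceiling(5/2) = 3, use 1/3
1/15: ceiling(15/1) = 15, use 1/15
Result: 2/5 = 1/3 + 1/15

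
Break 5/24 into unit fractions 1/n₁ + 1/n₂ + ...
1/5 + 1/120

Greedy algorithm:
5/24: ceiling(24/5) = 5, use 1/5
1/120: ceiling(120/1) = 120, use 1/120
Result: 5/24 = 1/5 + 1/120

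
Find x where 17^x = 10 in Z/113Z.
19

Baby-step giant-step with step n = ⌈√113⌉ = 11.
Baby steps 17^j mod 113 (j:value) for j=0..10: 0:1, 1:17, 2:63, 3:54, 4:14, 5:12, 6:91, 7:78, 8:83, 9:55, 10:31.
Giant-step multiplier: 17^(-11) ≡ 17^(112-11) = 17^101 ≡ 110 (mod 113).
Giant steps γ_i = 10·110^i mod 113: γ_0=10, γ_1=83 (in table at j=8).
x = i·n + j = 1·11 + 8 = 19.
Check: 17^19 ≡ 10 (mod 113).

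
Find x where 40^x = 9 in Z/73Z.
12

Baby-step giant-step with step n = ⌈√73⌉ = 9.
Baby steps 40^j mod 73 (j:value) for j=0..8: 0:1, 1:40, 2:67, 3:52, 4:36, 5:53, 6:3, 7:47, 8:55.
Giant-step multiplier: 40^(-9) ≡ 40^(72-9) = 40^63 ≡ 22 (mod 73).
Giant steps γ_i = 9·22^i mod 73: γ_0=9, γ_1=52 (in table at j=3).
x = i·n + j = 1·9 + 3 = 12.
Check: 40^12 ≡ 9 (mod 73).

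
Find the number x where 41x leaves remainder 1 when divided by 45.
11

gcd(41, 45) = 1, so the inverse exists.
Extended Euclidean algorithm on (45, 41):
45 = 1 × 41 + 4  ⟹  4 = (1)·45 + (-1)·41
41 = 10 × 4 + 1  ⟹  1 = (-10)·45 + (11)·41
So (11)·41 ≡ 1 (mod 45), i.e. 41^(-1) ≡ 11 (mod 45).
Check: 41 × 11 = 451 ≡ 1 (mod 45)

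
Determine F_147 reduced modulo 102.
2

Matrix identity: Q^n = [[F_(n+1), F_n], [F_n, F_(n-1)]] with Q = [[1,1],[1,0]].
n = 147 = 10010011₂. Square-and-multiply, entries mod 102:
Q^1 = [[1,1],[1,0]]
Q^2 = (Q^1)² = [[2,1],[1,1]]
Q^4 = (Q^2)² = [[5,3],[3,2]]
Q^9 = (Q^4)²·Q = [[55,34],[34,21]]
Q^18 = (Q^9)² = [[101,34],[34,67]]
Q^36 = (Q^18)² = [[35,0],[0,35]]
Q^73 = (Q^36)²·Q = [[1,1],[1,0]]
Q^147 = (Q^73)²·Q = [[3,2],[2,1]]
F_147 mod 102 = Q^147[0][1] = 2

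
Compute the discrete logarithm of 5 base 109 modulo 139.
88

Baby-step giant-step with step n = ⌈√139⌉ = 12.
Baby steps 109^j mod 139 (j:value) for j=0..11: 0:1, 1:109, 2:66, 3:105, 4:47, 5:119, 6:44, 7:70, 8:124, 9:33, 10:122, 11:93.
Giant-step multiplier: 109^(-12) ≡ 109^(138-12) = 109^126 ≡ 125 (mod 139).
Giant steps γ_i = 5·125^i mod 139: γ_0=5, γ_1=69, γ_2=7, γ_3=41, γ_4=121, γ_5=113, γ_6=86, γ_7=47 (in table at j=4).
x = i·n + j = 7·12 + 4 = 88.
Check: 109^88 ≡ 5 (mod 139).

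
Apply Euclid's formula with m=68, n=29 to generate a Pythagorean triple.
(3783, 3944, 5465)

Euclid's formula: a = m² - n², b = 2mn, c = m² + n²
m = 68, n = 29
a = 68² - 29² = 4624 - 841 = 3783
b = 2 × 68 × 29 = 3944
c = 68² + 29² = 4624 + 841 = 5465
Verification: 3783² + 3944² = 14311089 + 15555136 = 29866225 = 5465² ✓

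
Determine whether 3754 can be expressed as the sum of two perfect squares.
27² + 55² (a=27, b=55)

Factorization: 3754 = 2 × 1877
By Fermat: n is sum of two squares iff every prime p ≡ 3 (mod 4) appears to even power.
All primes ≡ 3 (mod 4) appear to even power.
Search a = 0, 1, 2, … for 3754 - a² a perfect square: first hit at a = 27: 3754 - 729 = 3025 = 55².
3754 = 27² + 55² = 729 + 3025 ✓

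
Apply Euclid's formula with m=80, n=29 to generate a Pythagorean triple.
(5559, 4640, 7241)

Euclid's formula: a = m² - n², b = 2mn, c = m² + n²
m = 80, n = 29
a = 80² - 29² = 6400 - 841 = 5559
b = 2 × 80 × 29 = 4640
c = 80² + 29² = 6400 + 841 = 7241
Verification: 5559² + 4640² = 30902481 + 21529600 = 52432081 = 7241² ✓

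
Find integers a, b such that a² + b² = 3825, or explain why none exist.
15² + 60² (a=15, b=60)

Factorization: 3825 = 3^2 × 5^2 × 17
By Fermat: n is sum of two squares iff every prime p ≡ 3 (mod 4) appears to even power.
All primes ≡ 3 (mod 4) appear to even power.
Search a = 0, 1, 2, … for 3825 - a² a perfect square: first hit at a = 15: 3825 - 225 = 3600 = 60².
3825 = 15² + 60² = 225 + 3600 ✓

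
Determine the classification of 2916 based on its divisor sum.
abundant

Proper divisors of 2916: sum = 1 + 2 + 3 + 4 + 6 + 9 + 12 + 18 + ... + 486 + 729 + 972 + 1458 (20 divisors) = 4735
Since 4735 > 2916, 2916 is abundant.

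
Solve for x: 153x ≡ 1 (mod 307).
305

gcd(153, 307) = 1, so the inverse exists.
Extended Euclidean algorithm on (307, 153):
307 = 2 × 153 + 1  ⟹  1 = (1)·307 + (-2)·153
So (-2)·153 ≡ 1 (mod 307), i.e. 153^(-1) ≡ -2 ≡ 305 (mod 307).
Check: 153 × 305 = 46665 ≡ 1 (mod 307)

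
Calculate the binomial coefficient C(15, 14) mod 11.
4

Using Lucas' theorem:
Write n=15 and k=14 in base 11:
n in base 11: [1, 4]
k in base 11: [1, 3]
C(15,14) mod 11 = ∏ C(n_i, k_i) mod 11
Digit binomials (mod 11): C(1,1) = 1; C(4,3) = 4
Product: 1 × 4 = 4 ≡ 4 (mod 11)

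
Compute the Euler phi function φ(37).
36

37 = 37
φ(n) = n × ∏(1 - 1/p) for each prime p dividing n
φ(37) = 37 × (1 - 1/37) = 36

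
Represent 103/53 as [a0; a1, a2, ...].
[1; 1, 16, 1, 2]

Euclidean algorithm steps:
103 = 1 × 53 + 50
53 = 1 × 50 + 3
50 = 16 × 3 + 2
3 = 1 × 2 + 1
2 = 2 × 1 + 0
Continued fraction: [1; 1, 16, 1, 2]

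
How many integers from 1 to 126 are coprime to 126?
36

126 = 2 × 3^2 × 7
φ(n) = n × ∏(1 - 1/p) for each prime p dividing n
φ(126) = 126 × (1 - 1/2) × (1 - 1/3) × (1 - 1/7) = 36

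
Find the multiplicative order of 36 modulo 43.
3

43 is prime, so ord(36) divides φ(43) = 42.
Divisors of 42: 1, 2, 3, 6, 7, 14, 21, 42.
Repeated squaring: 36^1 ≡ 36, 36^2 ≡ 6, 36^4 ≡ 36, 36^8 ≡ 6, 36^16 ≡ 36, 36^32 ≡ 6 (mod 43).
Test 36^d mod 43 for each divisor d in increasing order:
36^1 ≡ 36
36^2 ≡ 6
36^3 = 36^2·36^1 ≡ 1  ← first divisor giving 1
The order is 3.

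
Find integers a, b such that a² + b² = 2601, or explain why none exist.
0² + 51² (a=0, b=51)

Factorization: 2601 = 3^2 × 17^2
By Fermat: n is sum of two squares iff every prime p ≡ 3 (mod 4) appears to even power.
All primes ≡ 3 (mod 4) appear to even power.
Search a = 0, 1, 2, … for 2601 - a² a perfect square: first hit at a = 0: 2601 - 0 = 2601 = 51².
2601 = 0² + 51² = 0 + 2601 ✓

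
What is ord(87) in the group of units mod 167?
83

167 is prime, so ord(87) divides φ(167) = 166.
Divisors of 166: 1, 2, 83, 166.
Repeated squaring: 87^1 ≡ 87, 87^2 ≡ 54, 87^4 ≡ 77, 87^8 ≡ 84, 87^16 ≡ 42, 87^32 ≡ 94, 87^64 ≡ 152, 87^128 ≡ 58 (mod 167).
Test 87^d mod 167 for each divisor d in increasing order:
87^1 ≡ 87
87^2 ≡ 54
87^83 = 87^64·87^16·87^2·87^1 ≡ 1  ← first divisor giving 1
The order is 83.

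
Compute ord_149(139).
148

149 is prime, so ord(139) divides φ(149) = 148.
Divisors of 148: 1, 2, 4, 37, 74, 148.
Repeated squaring: 139^1 ≡ 139, 139^2 ≡ 100, 139^4 ≡ 17, 139^8 ≡ 140, 139^16 ≡ 81, 139^32 ≡ 5, 139^64 ≡ 25, 139^128 ≡ 29 (mod 149).
Test 139^d mod 149 for each divisor d in increasing order:
139^1 ≡ 139
139^2 ≡ 100
139^4 ≡ 17
139^37 = 139^32·139^4·139^1 ≡ 44
139^74 = 139^64·139^8·139^2 ≡ 148
139^148 = 139^128·139^16·139^4 ≡ 1  ← first divisor giving 1
The order is 148.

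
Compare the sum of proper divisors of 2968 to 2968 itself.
abundant

Proper divisors of 2968: sum = 1 + 2 + 4 + 7 + 8 + 14 + 28 + 53 + 56 + 106 + 212 + 371 + 424 + 742 + 1484 = 3512
Since 3512 > 2968, 2968 is abundant.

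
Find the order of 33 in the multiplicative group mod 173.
86

173 is prime, so ord(33) divides φ(173) = 172.
Divisors of 172: 1, 2, 4, 43, 86, 172.
Repeated squaring: 33^1 ≡ 33, 33^2 ≡ 51, 33^4 ≡ 6, 33^8 ≡ 36, 33^16 ≡ 85, 33^32 ≡ 132, 33^64 ≡ 124, 33^128 ≡ 152 (mod 173).
Test 33^d mod 173 for each divisor d in increasing order:
33^1 ≡ 33
33^2 ≡ 51
33^4 ≡ 6
33^43 = 33^32·33^8·33^2·33^1 ≡ 172
33^86 = 33^64·33^16·33^4·33^2 ≡ 1  ← first divisor giving 1
The order is 86.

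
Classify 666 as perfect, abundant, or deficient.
abundant

Proper divisors of 666: sum = 1 + 2 + 3 + 6 + 9 + 18 + 37 + 74 + 111 + 222 + 333 = 816
Since 816 > 666, 666 is abundant.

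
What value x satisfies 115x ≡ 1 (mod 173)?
170

gcd(115, 173) = 1, so the inverse exists.
Extended Euclidean algorithm on (173, 115):
173 = 1 × 115 + 58  ⟹  58 = (1)·173 + (-1)·115
115 = 1 × 58 + 57  ⟹  57 = (-1)·173 + (2)·115
58 = 1 × 57 + 1  ⟹  1 = (2)·173 + (-3)·115
So (-3)·115 ≡ 1 (mod 173), i.e. 115^(-1) ≡ -3 ≡ 170 (mod 173).
Check: 115 × 170 = 19550 ≡ 1 (mod 173)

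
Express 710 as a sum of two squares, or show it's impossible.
Not possible

Factorization: 710 = 2 × 5 × 71
By Fermat: n is sum of two squares iff every prime p ≡ 3 (mod 4) appears to even power.
Prime(s) ≡ 3 (mod 4) with odd exponent: [(71, 1)]
Therefore 710 cannot be expressed as a² + b².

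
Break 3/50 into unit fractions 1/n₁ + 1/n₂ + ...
1/17 + 1/850

Greedy algorithm:
3/50: ceiling(50/3) = 17, use 1/17
1/850: ceiling(850/1) = 850, use 1/850
Result: 3/50 = 1/17 + 1/850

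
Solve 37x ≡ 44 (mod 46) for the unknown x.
x ≡ 36 (mod 46)

gcd(37, 46) = 1, which divides 44, so solutions exist.
Find 37^(-1) mod 46 by the extended Euclidean algorithm:
46 = 1 × 37 + 9  ⟹  9 = (1)·46 + (-1)·37
37 = 4 × 9 + 1  ⟹  1 = (-4)·46 + (5)·37
So (5)·37 ≡ 1 (mod 46), i.e. 37^(-1) ≡ 5 (mod 46).
x ≡ 5 × 44 = 220 ≡ 36 (mod 46).
Check: 37 × 36 = 1332 ≡ 44 (mod 46).
Unique solution: x ≡ 36 (mod 46)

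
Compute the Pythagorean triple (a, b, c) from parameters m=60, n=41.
(1919, 4920, 5281)

Euclid's formula: a = m² - n², b = 2mn, c = m² + n²
m = 60, n = 41
a = 60² - 41² = 3600 - 1681 = 1919
b = 2 × 60 × 41 = 4920
c = 60² + 41² = 3600 + 1681 = 5281
Verification: 1919² + 4920² = 3682561 + 24206400 = 27888961 = 5281² ✓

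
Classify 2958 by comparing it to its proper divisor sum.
abundant

Proper divisors of 2958: sum = 1 + 2 + 3 + 6 + 17 + 29 + 34 + 51 + 58 + 87 + 102 + 174 + 493 + 986 + 1479 = 3522
Since 3522 > 2958, 2958 is abundant.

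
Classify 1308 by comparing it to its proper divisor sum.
abundant

Proper divisors of 1308: sum = 1 + 2 + 3 + 4 + 6 + 12 + 109 + 218 + 327 + 436 + 654 = 1772
Since 1772 > 1308, 1308 is abundant.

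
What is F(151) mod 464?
205

Matrix identity: Q^n = [[F_(n+1), F_n], [F_n, F_(n-1)]] with Q = [[1,1],[1,0]].
n = 151 = 10010111₂. Square-and-multiply, entries mod 464:
Q^1 = [[1,1],[1,0]]
Q^2 = (Q^1)² = [[2,1],[1,1]]
Q^4 = (Q^2)² = [[5,3],[3,2]]
Q^9 = (Q^4)²·Q = [[55,34],[34,21]]
Q^18 = (Q^9)² = [[5,264],[264,205]]
Q^37 = (Q^18)²·Q = [[345,121],[121,224]]
Q^75 = (Q^37)²·Q = [[211,34],[34,177]]
Q^151 = (Q^75)²·Q = [[405,205],[205,200]]
F_151 mod 464 = Q^151[0][1] = 205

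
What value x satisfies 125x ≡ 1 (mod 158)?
67

gcd(125, 158) = 1, so the inverse exists.
Extended Euclidean algorithm on (158, 125):
158 = 1 × 125 + 33  ⟹  33 = (1)·158 + (-1)·125
125 = 3 × 33 + 26  ⟹  26 = (-3)·158 + (4)·125
33 = 1 × 26 + 7  ⟹  7 = (4)·158 + (-5)·125
26 = 3 × 7 + 5  ⟹  5 = (-15)·158 + (19)·125
7 = 1 × 5 + 2  ⟹  2 = (19)·158 + (-24)·125
5 = 2 × 2 + 1  ⟹  1 = (-53)·158 + (67)·125
So (67)·125 ≡ 1 (mod 158), i.e. 125^(-1) ≡ 67 (mod 158).
Check: 125 × 67 = 8375 ≡ 1 (mod 158)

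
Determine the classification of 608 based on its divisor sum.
abundant

Proper divisors of 608: sum = 1 + 2 + 4 + 8 + 16 + 19 + 32 + 38 + 76 + 152 + 304 = 652
Since 652 > 608, 608 is abundant.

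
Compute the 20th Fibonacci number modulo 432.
285

Matrix identity: Q^n = [[F_(n+1), F_n], [F_n, F_(n-1)]] with Q = [[1,1],[1,0]].
n = 20 = 10100₂. Square-and-multiply, entries mod 432:
Q^1 = [[1,1],[1,0]]
Q^2 = (Q^1)² = [[2,1],[1,1]]
Q^5 = (Q^2)²·Q = [[8,5],[5,3]]
Q^10 = (Q^5)² = [[89,55],[55,34]]
Q^20 = (Q^10)² = [[146,285],[285,293]]
F_20 mod 432 = Q^20[0][1] = 285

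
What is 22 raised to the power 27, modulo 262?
228

Repeated squaring. Binary of 27 = 11011.
22^1 ≡ 22 (mod 262); 22^2 ≡ 222 (mod 262); 22^4 ≡ 28 (mod 262); 22^8 ≡ 260 (mod 262); 22^16 ≡ 4 (mod 262)
22^27 = 22^1 × 22^2 × 22^8 × 22^16 ≡ 228 (mod 262)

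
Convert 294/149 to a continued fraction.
[1; 1, 36, 4]

Euclidean algorithm steps:
294 = 1 × 149 + 145
149 = 1 × 145 + 4
145 = 36 × 4 + 1
4 = 4 × 1 + 0
Continued fraction: [1; 1, 36, 4]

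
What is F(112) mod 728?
91

Matrix identity: Q^n = [[F_(n+1), F_n], [F_n, F_(n-1)]] with Q = [[1,1],[1,0]].
n = 112 = 1110000₂. Square-and-multiply, entries mod 728:
Q^1 = [[1,1],[1,0]]
Q^3 = (Q^1)²·Q = [[3,2],[2,1]]
Q^7 = (Q^3)²·Q = [[21,13],[13,8]]
Q^14 = (Q^7)² = [[610,377],[377,233]]
Q^28 = (Q^14)² = [[261,403],[403,586]]
Q^56 = (Q^28)² = [[482,637],[637,573]]
Q^112 = (Q^56)² = [[365,91],[91,274]]
F_112 mod 728 = Q^112[0][1] = 91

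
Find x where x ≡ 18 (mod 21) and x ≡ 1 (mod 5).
81

Using Chinese Remainder Theorem:
M = 21 × 5 = 105
M1 = 5, M2 = 21
y1 = 5^(-1) mod 21 = 17
y2 = 21^(-1) mod 5 = 1
x = (18×5×17 + 1×21×1) mod 105 = 81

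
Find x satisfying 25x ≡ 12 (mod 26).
x ≡ 14 (mod 26)

gcd(25, 26) = 1, which divides 12, so solutions exist.
Find 25^(-1) mod 26 by the extended Euclidean algorithm:
26 = 1 × 25 + 1  ⟹  1 = (1)·26 + (-1)·25
So (-1)·25 ≡ 1 (mod 26), i.e. 25^(-1) ≡ -1 ≡ 25 (mod 26).
x ≡ 25 × 12 = 300 ≡ 14 (mod 26).
Check: 25 × 14 = 350 ≡ 12 (mod 26).
Unique solution: x ≡ 14 (mod 26)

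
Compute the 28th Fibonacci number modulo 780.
351

Matrix identity: Q^n = [[F_(n+1), F_n], [F_n, F_(n-1)]] with Q = [[1,1],[1,0]].
n = 28 = 11100₂. Square-and-multiply, entries mod 780:
Q^1 = [[1,1],[1,0]]
Q^3 = (Q^1)²·Q = [[3,2],[2,1]]
Q^7 = (Q^3)²·Q = [[21,13],[13,8]]
Q^14 = (Q^7)² = [[610,377],[377,233]]
Q^28 = (Q^14)² = [[209,351],[351,638]]
F_28 mod 780 = Q^28[0][1] = 351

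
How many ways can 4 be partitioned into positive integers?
5

p(n) counts ways to write n as a sum of positive integers (order ignored).
Examples: 4; 3 + 1; 2 + 2; 2 + 1 + 1; 1 + 1 + 1 + 1
p(4) = 5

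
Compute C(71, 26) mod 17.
0

Using Lucas' theorem:
Write n=71 and k=26 in base 17:
n in base 17: [4, 3]
k in base 17: [1, 9]
C(71,26) mod 17 = ∏ C(n_i, k_i) mod 17
Digit binomials (mod 17): C(4,1) = 4; C(3,9) = 0 (k_i > n_i)
Product: 4 × 0 = 0 ≡ 0 (mod 17)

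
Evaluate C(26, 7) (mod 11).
0

Using Lucas' theorem:
Write n=26 and k=7 in base 11:
n in base 11: [2, 4]
k in base 11: [0, 7]
C(26,7) mod 11 = ∏ C(n_i, k_i) mod 11
Digit binomials (mod 11): C(2,0) = 1; C(4,7) = 0 (k_i > n_i)
Product: 1 × 0 = 0 ≡ 0 (mod 11)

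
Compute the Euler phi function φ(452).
224

452 = 2^2 × 113
φ(n) = n × ∏(1 - 1/p) for each prime p dividing n
φ(452) = 452 × (1 - 1/2) × (1 - 1/113) = 224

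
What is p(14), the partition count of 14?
135

p(n) counts ways to write n as a sum of positive integers (order ignored).
Euler's pentagonal recurrence: p(k) = p(k-1) + p(k-2) - p(k-5) - p(k-7) + p(k-12) + p(k-15) - ... (offsets j(3j∓1)/2, signs ++--, p(0)=1, p(<0)=0).
DP table for k = 0..13: p(0)=1, p(1)=1, p(2)=2, p(3)=3, p(4)=5, p(5)=7, p(6)=11, p(7)=15, p(8)=22, p(9)=30, p(10)=42, p(11)=56, p(12)=77, p(13)=101.
Final step: p(14) = p(13) + p(12) - p(9) - p(7) + p(2)
= 101 + 77 - 30 - 15 + 2
= 135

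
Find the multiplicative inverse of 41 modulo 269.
105

gcd(41, 269) = 1, so the inverse exists.
Extended Euclidean algorithm on (269, 41):
269 = 6 × 41 + 23  ⟹  23 = (1)·269 + (-6)·41
41 = 1 × 23 + 18  ⟹  18 = (-1)·269 + (7)·41
23 = 1 × 18 + 5  ⟹  5 = (2)·269 + (-13)·41
18 = 3 × 5 + 3  ⟹  3 = (-7)·269 + (46)·41
5 = 1 × 3 + 2  ⟹  2 = (9)·269 + (-59)·41
3 = 1 × 2 + 1  ⟹  1 = (-16)·269 + (105)·41
So (105)·41 ≡ 1 (mod 269), i.e. 41^(-1) ≡ 105 (mod 269).
Check: 41 × 105 = 4305 ≡ 1 (mod 269)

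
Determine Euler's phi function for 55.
40

55 = 5 × 11
φ(n) = n × ∏(1 - 1/p) for each prime p dividing n
φ(55) = 55 × (1 - 1/5) × (1 - 1/11) = 40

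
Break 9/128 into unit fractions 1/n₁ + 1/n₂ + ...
1/15 + 1/275 + 1/105600

Greedy algorithm:
9/128: ceiling(128/9) = 15, use 1/15
7/1920: ceiling(1920/7) = 275, use 1/275
1/105600: ceiling(105600/1) = 105600, use 1/105600
Result: 9/128 = 1/15 + 1/275 + 1/105600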